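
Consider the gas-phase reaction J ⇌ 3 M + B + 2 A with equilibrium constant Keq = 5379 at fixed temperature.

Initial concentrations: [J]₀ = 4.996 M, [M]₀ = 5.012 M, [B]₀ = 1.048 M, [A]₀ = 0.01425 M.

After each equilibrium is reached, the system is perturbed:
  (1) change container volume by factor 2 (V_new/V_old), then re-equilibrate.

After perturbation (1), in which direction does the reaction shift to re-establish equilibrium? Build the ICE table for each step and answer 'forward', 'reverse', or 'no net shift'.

Direction: forward

Q₀ = 0.005363 vs Keq = 5379 ⇒ Q<K, forward
Step 1:
                  J         M         B         A
  I           4.996     5.012     1.048   0.01425
  C          -1.481     4.442     1.481     2.961
  E           3.515     9.454     2.529     2.975
  solve Keq expr → x = 1.481; check Q = 5379
Then change container volume by factor 2 (V_new/V_old).
Step 2:
                  J         M         B         A
  I           1.758     4.727     1.264     1.488
  C         -0.7212     2.164    0.7212     1.442
  E           1.037      6.89     1.985      2.93
  solve Keq expr → x = 0.7212; check Q = 5379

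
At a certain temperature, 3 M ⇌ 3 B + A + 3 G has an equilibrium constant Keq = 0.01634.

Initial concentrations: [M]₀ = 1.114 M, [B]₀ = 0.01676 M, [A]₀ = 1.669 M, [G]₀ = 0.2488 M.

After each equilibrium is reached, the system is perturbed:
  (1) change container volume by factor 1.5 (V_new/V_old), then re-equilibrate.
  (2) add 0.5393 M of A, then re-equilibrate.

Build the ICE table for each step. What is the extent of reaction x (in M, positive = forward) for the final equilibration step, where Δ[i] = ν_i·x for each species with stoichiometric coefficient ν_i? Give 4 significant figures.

x = -0.004976 M

Q₀ = 8.7533e-08 vs Keq = 0.01634 ⇒ Q<K, forward
Step 1:
                   M          B          A          G
  Initial      1.114    0.01676      1.669     0.2488
  Change     -0.2972     0.2972    0.09906     0.2972
  Equil       0.8168     0.3139      1.768      0.546
  solve Keq expr → x = 0.09906; check Q = 0.01634
Then change container volume by factor 1.5 (V_new/V_old).
Step 2:
                   M          B          A          G
  Initial     0.5445     0.2093      1.179      0.364
  Change    -0.06166    0.06166    0.02055    0.06166
  Equil       0.4829      0.271      1.199     0.4257
  solve Keq expr → x = 0.02055; check Q = 0.01634
Then add 0.5393 M of A.
Step 3:
                   M          B          A          G
  Initial     0.4829      0.271      1.739     0.4257
  Change     0.01493   -0.01493  -0.004976   -0.01493
  Equil       0.4978      0.256      1.734     0.4107
  solve Keq expr → x = -0.004976; check Q = 0.01634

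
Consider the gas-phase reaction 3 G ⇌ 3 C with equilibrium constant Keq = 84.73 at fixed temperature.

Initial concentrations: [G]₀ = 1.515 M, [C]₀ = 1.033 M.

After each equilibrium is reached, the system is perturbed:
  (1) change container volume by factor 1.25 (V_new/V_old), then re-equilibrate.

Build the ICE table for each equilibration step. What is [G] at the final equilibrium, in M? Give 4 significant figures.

[G]_eq = 0.378 M

Q₀ = 0.317 vs Keq = 84.73 ⇒ Q<K, forward
Step 1:
                    G           C
  Initial       1.515       1.033
  Change       -1.042       1.042
  Equil        0.4725       2.075
  solve Keq expr → x = 0.3475; check Q = 84.73
Then change container volume by factor 1.25 (V_new/V_old).
Step 2:
                    G           C
  Initial       0.378        1.66
  Change            0           0
  Equil         0.378        1.66
  solve Keq expr → x = 0; check Q = 84.73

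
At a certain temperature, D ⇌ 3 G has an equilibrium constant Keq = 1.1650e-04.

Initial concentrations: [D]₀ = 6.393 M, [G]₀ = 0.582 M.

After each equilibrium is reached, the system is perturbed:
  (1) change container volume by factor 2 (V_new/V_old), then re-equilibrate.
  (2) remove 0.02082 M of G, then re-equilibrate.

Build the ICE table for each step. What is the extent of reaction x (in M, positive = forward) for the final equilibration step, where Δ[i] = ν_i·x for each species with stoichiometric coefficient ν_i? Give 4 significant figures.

Q₀ = 0.03084 vs Keq = 1.1650e-04 ⇒ Q>K, reverse
Step 1:
                    D           G
  I             6.393       0.582
  C            0.1635     -0.4906
  E             6.557     0.09141
  solve Keq expr → x = -0.1635; check Q = 1.1650e-04
Then change container volume by factor 2 (V_new/V_old).
Step 2:
                    D           G
  I             3.278     0.04571
  C         -0.008927     0.02678
  E             3.269     0.07249
  solve Keq expr → x = 0.008927; check Q = 1.1650e-04
Then remove 0.02082 M of G.
Step 3:
                    D           G
  I             3.269     0.05167
  C         -0.006923     0.02077
  E             3.262     0.07244
  solve Keq expr → x = 0.006923; check Q = 1.1650e-04

x = 0.006923 M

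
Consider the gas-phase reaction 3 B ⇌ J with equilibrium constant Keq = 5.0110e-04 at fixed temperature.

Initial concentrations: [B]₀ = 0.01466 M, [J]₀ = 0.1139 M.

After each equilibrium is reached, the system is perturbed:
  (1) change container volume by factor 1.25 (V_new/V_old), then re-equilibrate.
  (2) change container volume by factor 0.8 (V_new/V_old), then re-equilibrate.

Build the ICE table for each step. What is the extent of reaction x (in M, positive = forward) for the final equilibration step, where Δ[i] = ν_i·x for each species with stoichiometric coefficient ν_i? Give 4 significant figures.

Q₀ = 3.6151e+04 vs Keq = 5.0110e-04 ⇒ Q>K, reverse
Step 1:
                   B          J
  I          0.01466     0.1139
  C           0.3416    -0.1139
  E           0.3563 2.2664e-05
  solve Keq expr → x = -0.1139; check Q = 5.0110e-04
Then change container volume by factor 1.25 (V_new/V_old).
Step 2:
                   B          J
  I            0.285 1.8131e-05
  C       1.9575e-05 -6.5249e-06
  E           0.2851 1.1607e-05
  solve Keq expr → x = -6.5249e-06; check Q = 5.0110e-04
Then change container volume by factor 0.8 (V_new/V_old).
Step 3:
                   B          J
  I           0.3563 1.4508e-05
  C       -2.4468e-05 8.1562e-06
  E           0.3563 2.2664e-05
  solve Keq expr → x = 8.1562e-06; check Q = 5.0110e-04

x = 8.1562e-06 M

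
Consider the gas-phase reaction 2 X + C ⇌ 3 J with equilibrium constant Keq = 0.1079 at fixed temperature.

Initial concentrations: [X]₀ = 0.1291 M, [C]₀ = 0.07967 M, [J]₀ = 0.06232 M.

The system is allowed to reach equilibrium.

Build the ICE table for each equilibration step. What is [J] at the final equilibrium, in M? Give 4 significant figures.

Q₀ = 0.1823 vs Keq = 0.1079 ⇒ Q>K, reverse
Step 1:
                   X          C          J
  I           0.1291    0.07967    0.06232
  C         0.005317   0.002658  -0.007975
  E           0.1344    0.08233    0.05434
  solve Keq expr → x = -0.002658; check Q = 0.1079

[J]_eq = 0.05434 M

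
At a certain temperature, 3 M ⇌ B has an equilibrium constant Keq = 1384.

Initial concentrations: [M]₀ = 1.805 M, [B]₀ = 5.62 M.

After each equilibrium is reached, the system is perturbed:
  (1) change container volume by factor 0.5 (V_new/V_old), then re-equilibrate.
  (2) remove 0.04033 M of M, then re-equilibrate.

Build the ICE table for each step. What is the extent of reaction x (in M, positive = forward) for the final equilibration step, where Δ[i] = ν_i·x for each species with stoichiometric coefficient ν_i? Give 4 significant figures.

Q₀ = 0.9557 vs Keq = 1384 ⇒ Q<K, forward
Step 1:
                   M          B
  Initial      1.805       5.62
  Change       -1.64     0.5468
  Equil       0.1646      6.167
  solve Keq expr → x = 0.5468; check Q = 1384
Then change container volume by factor 0.5 (V_new/V_old).
Step 2:
                   M          B
  Initial     0.3291      12.33
  Change     -0.1216    0.04052
  Equil       0.2076      12.37
  solve Keq expr → x = 0.04052; check Q = 1384
Then remove 0.04033 M of M.
Step 3:
                   M          B
  Initial     0.1672      12.37
  Change     0.04025   -0.01342
  Equil       0.2075      12.36
  solve Keq expr → x = -0.01342; check Q = 1384

x = -0.01342 M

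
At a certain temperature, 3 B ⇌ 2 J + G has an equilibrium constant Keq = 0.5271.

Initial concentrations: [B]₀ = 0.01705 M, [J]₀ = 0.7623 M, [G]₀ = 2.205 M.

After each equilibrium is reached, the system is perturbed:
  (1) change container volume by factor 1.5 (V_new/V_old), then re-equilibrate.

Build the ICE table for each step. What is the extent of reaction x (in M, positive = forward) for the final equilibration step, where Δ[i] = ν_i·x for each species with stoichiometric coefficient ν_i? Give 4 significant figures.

x = 0 M

Q₀ = 2.5852e+05 vs Keq = 0.5271 ⇒ Q>K, reverse
Step 1:
                    B           J           G
  Initial     0.01705      0.7623       2.205
  Change       0.6864     -0.4576     -0.2288
  Equil        0.7034      0.3047       1.976
  solve Keq expr → x = -0.2288; check Q = 0.5271
Then change container volume by factor 1.5 (V_new/V_old).
Step 2:
                    B           J           G
  Initial       0.469      0.2031       1.317
  Change            0           0           0
  Equil         0.469      0.2031       1.317
  solve Keq expr → x = 0; check Q = 0.5271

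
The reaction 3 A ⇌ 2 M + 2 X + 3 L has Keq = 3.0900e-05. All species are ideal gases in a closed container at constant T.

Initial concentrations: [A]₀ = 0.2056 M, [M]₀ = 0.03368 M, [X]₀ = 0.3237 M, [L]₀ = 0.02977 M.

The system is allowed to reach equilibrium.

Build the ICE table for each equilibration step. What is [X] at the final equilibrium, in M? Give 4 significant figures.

Q₀ = 3.6083e-07 vs Keq = 3.0900e-05 ⇒ Q<K, forward
Step 1:
                    A           M           X           L
  init         0.2056     0.03368      0.3237     0.02977
  Δ           -0.0391     0.02607     0.02607      0.0391
  eq           0.1665     0.05975      0.3498     0.06887
  solve Keq expr → x = 0.01303; check Q = 3.0900e-05

[X]_eq = 0.3498 M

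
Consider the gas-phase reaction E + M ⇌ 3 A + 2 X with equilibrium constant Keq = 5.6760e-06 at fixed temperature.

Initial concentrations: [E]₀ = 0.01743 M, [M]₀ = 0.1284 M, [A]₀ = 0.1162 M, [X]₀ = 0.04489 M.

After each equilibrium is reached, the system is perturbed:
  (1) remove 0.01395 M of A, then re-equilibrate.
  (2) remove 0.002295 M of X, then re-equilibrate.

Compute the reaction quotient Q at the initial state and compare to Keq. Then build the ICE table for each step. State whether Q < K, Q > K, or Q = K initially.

Q₀ = 0.001413 vs Keq = 5.6760e-06 ⇒ Q>K, reverse
Step 1:
                    E           M           A           X
  init        0.01743      0.1284      0.1162     0.04489
  Δ           0.01726     0.01726    -0.05179    -0.03453
  eq          0.03469      0.1457     0.06441     0.01036
  solve Keq expr → x = -0.01726; check Q = 5.6760e-06
Then remove 0.01395 M of A.
Step 2:
                    E           M           A           X
  init        0.03469      0.1457     0.05046     0.01036
  Δ         -0.001327   -0.001327    0.003982    0.002655
  eq          0.03337      0.1443     0.05444     0.01302
  solve Keq expr → x = 0.001327; check Q = 5.6760e-06
Then remove 0.002295 M of X.
Step 3:
                    E           M           A           X
  init        0.03337      0.1443     0.05444     0.01072
  Δ       -7.0544e-04 -7.0544e-04    0.002116    0.001411
  eq          0.03266      0.1436     0.05656     0.01213
  solve Keq expr → x = 7.0544e-04; check Q = 5.6760e-06

Q₀ = 0.001413; Q > K (proceeds reverse)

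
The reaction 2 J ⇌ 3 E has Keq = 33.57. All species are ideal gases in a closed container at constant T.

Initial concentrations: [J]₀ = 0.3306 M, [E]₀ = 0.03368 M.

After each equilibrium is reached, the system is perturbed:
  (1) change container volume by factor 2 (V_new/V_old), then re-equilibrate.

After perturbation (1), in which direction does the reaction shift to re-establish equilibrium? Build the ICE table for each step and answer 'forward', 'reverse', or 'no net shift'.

Direction: forward

Q₀ = 3.4955e-04 vs Keq = 33.57 ⇒ Q<K, forward
Step 1:
                  J         E
  init       0.3306   0.03368
  Δ         -0.2783    0.4175
  eq         0.0523    0.4511
  solve Keq expr → x = 0.1392; check Q = 33.57
Then change container volume by factor 2 (V_new/V_old).
Step 2:
                  J         E
  init      0.02615    0.2256
  Δ       -0.006455  0.009683
  eq        0.01969    0.2353
  solve Keq expr → x = 0.003228; check Q = 33.57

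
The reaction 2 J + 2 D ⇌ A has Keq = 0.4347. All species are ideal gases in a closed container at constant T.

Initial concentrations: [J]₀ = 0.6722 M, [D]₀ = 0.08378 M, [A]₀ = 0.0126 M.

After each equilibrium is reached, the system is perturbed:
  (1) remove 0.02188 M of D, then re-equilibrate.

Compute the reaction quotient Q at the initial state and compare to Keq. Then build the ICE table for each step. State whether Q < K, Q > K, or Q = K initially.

Q₀ = 3.973 vs Keq = 0.4347 ⇒ Q>K, reverse
Step 1:
                   J          D          A
  I           0.6722    0.08378     0.0126
  C          0.02065    0.02065   -0.01032
  E           0.6928     0.1044   0.002276
  solve Keq expr → x = -0.01032; check Q = 0.4347
Then remove 0.02188 M of D.
Step 2:
                   J          D          A
  I           0.6928    0.08255   0.002276
  C         0.001584   0.001584 -7.9185e-04
  E           0.6944    0.08413   0.001484
  solve Keq expr → x = -7.9185e-04; check Q = 0.4347

Q₀ = 3.973; Q > K (proceeds reverse)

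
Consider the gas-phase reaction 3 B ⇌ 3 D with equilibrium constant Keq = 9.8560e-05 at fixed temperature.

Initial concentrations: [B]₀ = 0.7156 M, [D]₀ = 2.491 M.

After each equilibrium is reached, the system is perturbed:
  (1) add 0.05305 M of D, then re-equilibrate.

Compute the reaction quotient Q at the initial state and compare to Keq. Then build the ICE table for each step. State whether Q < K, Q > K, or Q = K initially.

Q₀ = 42.18 vs Keq = 9.8560e-05 ⇒ Q>K, reverse
Step 1:
                   B          D
  init        0.7156      2.491
  Δ            2.349     -2.349
  eq           3.065     0.1416
  solve Keq expr → x = -0.7831; check Q = 9.8560e-05
Then add 0.05305 M of D.
Step 2:
                   B          D
  init         3.065     0.1946
  Δ          0.05071   -0.05071
  eq           3.116     0.1439
  solve Keq expr → x = -0.0169; check Q = 9.8560e-05

Q₀ = 42.18; Q > K (proceeds reverse)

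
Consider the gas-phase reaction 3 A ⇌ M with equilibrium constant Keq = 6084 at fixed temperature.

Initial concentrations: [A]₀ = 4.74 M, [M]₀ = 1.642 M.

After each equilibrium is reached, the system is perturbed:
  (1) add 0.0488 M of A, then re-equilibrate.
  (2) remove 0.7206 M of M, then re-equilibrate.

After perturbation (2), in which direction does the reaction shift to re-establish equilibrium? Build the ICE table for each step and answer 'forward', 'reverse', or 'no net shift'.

Direction: forward

Q₀ = 0.01542 vs Keq = 6084 ⇒ Q<K, forward
Step 1:
                   A          M
  I             4.74      1.642
  C           -4.659      1.553
  E          0.08068      3.195
  solve Keq expr → x = 1.553; check Q = 6084
Then add 0.0488 M of A.
Step 2:
                   A          M
  I           0.1295      3.195
  C         -0.04866    0.01622
  E          0.08082      3.211
  solve Keq expr → x = 0.01622; check Q = 6084
Then remove 0.7206 M of M.
Step 3:
                   A          M
  I          0.08082      2.491
  C        -0.006542   0.002181
  E          0.07427      2.493
  solve Keq expr → x = 0.002181; check Q = 6084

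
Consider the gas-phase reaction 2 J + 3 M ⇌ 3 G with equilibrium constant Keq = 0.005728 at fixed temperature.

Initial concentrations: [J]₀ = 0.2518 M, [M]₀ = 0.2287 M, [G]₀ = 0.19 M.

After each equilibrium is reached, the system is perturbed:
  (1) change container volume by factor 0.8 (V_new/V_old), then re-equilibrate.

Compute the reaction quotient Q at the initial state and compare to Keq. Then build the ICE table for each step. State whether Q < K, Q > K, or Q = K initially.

Q₀ = 9.044; Q > K (proceeds reverse)

Q₀ = 9.044 vs Keq = 0.005728 ⇒ Q>K, reverse
Step 1:
                    J           M           G
  init         0.2518      0.2287        0.19
  Δ            0.1037      0.1555     -0.1555
  eq           0.3555      0.3842      0.0345
  solve Keq expr → x = -0.05183; check Q = 0.005728
Then change container volume by factor 0.8 (V_new/V_old).
Step 2:
                    J           M           G
  init         0.4443      0.4803     0.04312
  Δ         -0.003997   -0.005995    0.005995
  eq           0.4403      0.4743     0.04911
  solve Keq expr → x = 0.001998; check Q = 0.005728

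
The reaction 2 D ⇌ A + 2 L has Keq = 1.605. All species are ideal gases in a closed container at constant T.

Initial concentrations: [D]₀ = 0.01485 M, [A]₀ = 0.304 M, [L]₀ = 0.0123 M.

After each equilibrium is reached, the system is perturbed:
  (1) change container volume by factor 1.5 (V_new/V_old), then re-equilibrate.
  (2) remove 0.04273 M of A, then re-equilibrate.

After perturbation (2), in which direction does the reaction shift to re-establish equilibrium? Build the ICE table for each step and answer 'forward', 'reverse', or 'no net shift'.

Direction: forward

Q₀ = 0.2086 vs Keq = 1.605 ⇒ Q<K, forward
Step 1:
                  D         A         L
  I         0.01485     0.304    0.0123
  C       -0.006586  0.003293  0.006586
  E        0.008264    0.3073   0.01889
  solve Keq expr → x = 0.003293; check Q = 1.605
Then change container volume by factor 1.5 (V_new/V_old).
Step 2:
                  D         A         L
  I        0.005509    0.2049   0.01259
  C       -7.4168e-04 3.7084e-04 7.4168e-04
  E        0.004768    0.2052   0.01333
  solve Keq expr → x = 3.7084e-04; check Q = 1.605
Then remove 0.04273 M of A.
Step 3:
                  D         A         L
  I        0.004768    0.1625   0.01333
  C       -3.9643e-04 1.9822e-04 3.9643e-04
  E        0.004371    0.1627   0.01373
  solve Keq expr → x = 1.9822e-04; check Q = 1.605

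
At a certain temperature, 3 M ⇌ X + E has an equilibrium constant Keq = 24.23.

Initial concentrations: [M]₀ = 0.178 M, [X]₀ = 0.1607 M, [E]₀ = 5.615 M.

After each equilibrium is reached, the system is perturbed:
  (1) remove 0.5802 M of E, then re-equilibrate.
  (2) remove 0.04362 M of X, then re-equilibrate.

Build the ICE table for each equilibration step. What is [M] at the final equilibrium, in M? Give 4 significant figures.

[M]_eq = 0.2635 M

Q₀ = 160 vs Keq = 24.23 ⇒ Q>K, reverse
Step 1:
                    M           X           E
  init          0.178      0.1607       5.615
  Δ            0.1238    -0.04125    -0.04125
  eq           0.3018      0.1194       5.574
  solve Keq expr → x = -0.04125; check Q = 24.23
Then remove 0.5802 M of E.
Step 2:
                    M           X           E
  init         0.3018      0.1194       4.994
  Δ         -0.008515    0.002838    0.002838
  eq           0.2932      0.1223       4.996
  solve Keq expr → x = 0.002838; check Q = 24.23
Then remove 0.04362 M of X.
Step 3:
                    M           X           E
  init         0.2932     0.07867       4.996
  Δ          -0.02972    0.009906    0.009906
  eq           0.2635     0.08857       5.006
  solve Keq expr → x = 0.009906; check Q = 24.23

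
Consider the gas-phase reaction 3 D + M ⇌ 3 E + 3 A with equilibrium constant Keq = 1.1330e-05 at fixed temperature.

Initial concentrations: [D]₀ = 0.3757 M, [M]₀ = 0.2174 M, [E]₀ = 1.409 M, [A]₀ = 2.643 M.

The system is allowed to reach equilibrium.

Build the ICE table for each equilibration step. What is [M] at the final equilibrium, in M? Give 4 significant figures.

[M]_eq = 0.6779 M

Q₀ = 4480 vs Keq = 1.1330e-05 ⇒ Q>K, reverse
Step 1:
                   D          M          E          A
  init        0.3757     0.2174      1.409      2.643
  Δ            1.382     0.4605     -1.382     -1.382
  eq           1.757     0.6779    0.02748      1.261
  solve Keq expr → x = -0.4605; check Q = 1.1330e-05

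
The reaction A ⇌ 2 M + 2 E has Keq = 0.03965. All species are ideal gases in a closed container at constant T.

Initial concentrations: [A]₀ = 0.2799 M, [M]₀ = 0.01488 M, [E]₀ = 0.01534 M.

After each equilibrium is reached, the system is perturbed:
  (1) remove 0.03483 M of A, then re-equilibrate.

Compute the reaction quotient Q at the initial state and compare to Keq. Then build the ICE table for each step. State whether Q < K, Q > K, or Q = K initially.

Q₀ = 1.8615e-07 vs Keq = 0.03965 ⇒ Q<K, forward
Step 1:
                  A         M         E
  Initial    0.2799   0.01488   0.01534
  Change     -0.131    0.2621    0.2621
  Equil      0.1489    0.2769    0.2774
  solve Keq expr → x = 0.131; check Q = 0.03965
Then remove 0.03483 M of A.
Step 2:
                  A         M         E
  Initial     0.114    0.2769    0.2774
  Change   0.006991  -0.01398  -0.01398
  Equil       0.121     0.263    0.2634
  solve Keq expr → x = -0.006991; check Q = 0.03965

Q₀ = 1.8615e-07; Q < K (proceeds forward)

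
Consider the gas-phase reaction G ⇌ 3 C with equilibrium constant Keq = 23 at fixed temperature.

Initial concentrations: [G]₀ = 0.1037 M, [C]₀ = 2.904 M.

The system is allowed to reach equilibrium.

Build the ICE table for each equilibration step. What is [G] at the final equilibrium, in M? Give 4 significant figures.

[G]_eq = 0.3832 M

Q₀ = 236.2 vs Keq = 23 ⇒ Q>K, reverse
Step 1:
                  G         C
  I          0.1037     2.904
  C          0.2795   -0.8384
  E          0.3832     2.066
  solve Keq expr → x = -0.2795; check Q = 23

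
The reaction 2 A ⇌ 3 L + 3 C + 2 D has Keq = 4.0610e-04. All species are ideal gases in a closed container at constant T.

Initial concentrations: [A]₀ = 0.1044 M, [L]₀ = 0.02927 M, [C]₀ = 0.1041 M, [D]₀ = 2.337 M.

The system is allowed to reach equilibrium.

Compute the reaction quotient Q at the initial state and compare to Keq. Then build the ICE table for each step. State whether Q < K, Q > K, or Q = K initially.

Q₀ = 1.4175e-05 vs Keq = 4.0610e-04 ⇒ Q<K, forward
Step 1:
                    A           L           C           D
  init         0.1044     0.02927      0.1041       2.337
  Δ          -0.02027     0.03041     0.03041     0.02027
  eq          0.08413     0.05968      0.1345       2.357
  solve Keq expr → x = 0.01014; check Q = 4.0610e-04

Q₀ = 1.4175e-05; Q < K (proceeds forward)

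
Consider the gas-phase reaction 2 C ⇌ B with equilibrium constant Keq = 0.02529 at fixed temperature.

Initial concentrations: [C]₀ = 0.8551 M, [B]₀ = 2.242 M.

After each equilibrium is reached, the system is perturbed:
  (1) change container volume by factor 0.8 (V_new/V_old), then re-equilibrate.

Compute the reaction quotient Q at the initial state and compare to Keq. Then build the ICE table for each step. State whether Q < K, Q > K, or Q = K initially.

Q₀ = 3.066 vs Keq = 0.02529 ⇒ Q>K, reverse
Step 1:
                  C         B
  Initial    0.8551     2.242
  Change      3.517    -1.759
  Equil       4.372    0.4834
  solve Keq expr → x = -1.759; check Q = 0.02529
Then change container volume by factor 0.8 (V_new/V_old).
Step 2:
                  C         B
  Initial     5.465    0.6043
  Change    -0.1958   0.09791
  Equil       5.269    0.7022
  solve Keq expr → x = 0.09791; check Q = 0.02529

Q₀ = 3.066; Q > K (proceeds reverse)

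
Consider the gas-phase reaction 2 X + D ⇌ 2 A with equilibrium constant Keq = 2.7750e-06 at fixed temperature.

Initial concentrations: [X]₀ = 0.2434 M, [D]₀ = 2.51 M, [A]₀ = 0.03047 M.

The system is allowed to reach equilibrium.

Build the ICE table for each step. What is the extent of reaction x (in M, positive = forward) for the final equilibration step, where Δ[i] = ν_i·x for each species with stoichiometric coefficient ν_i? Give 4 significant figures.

x = -0.01487 M

Q₀ = 0.006244 vs Keq = 2.7750e-06 ⇒ Q>K, reverse
Step 1:
                   X          D          A
  init        0.2434       2.51    0.03047
  Δ          0.02975    0.01487   -0.02975
  eq          0.2731      2.525 7.2302e-04
  solve Keq expr → x = -0.01487; check Q = 2.7750e-06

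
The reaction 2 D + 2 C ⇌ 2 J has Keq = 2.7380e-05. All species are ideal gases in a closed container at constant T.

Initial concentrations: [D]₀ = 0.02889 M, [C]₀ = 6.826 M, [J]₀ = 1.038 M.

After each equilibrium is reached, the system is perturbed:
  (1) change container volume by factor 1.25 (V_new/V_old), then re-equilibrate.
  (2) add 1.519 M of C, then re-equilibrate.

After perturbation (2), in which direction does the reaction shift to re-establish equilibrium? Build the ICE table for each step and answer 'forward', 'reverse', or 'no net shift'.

Q₀ = 27.71 vs Keq = 2.7380e-05 ⇒ Q>K, reverse
Step 1:
                    D           C           J
  I           0.02889       6.826       1.038
  C             0.996       0.996      -0.996
  E             1.025       7.822     0.04195
  solve Keq expr → x = -0.498; check Q = 2.7380e-05
Then change container volume by factor 1.25 (V_new/V_old).
Step 2:
                    D           C           J
  I              0.82       6.258     0.03356
  C          0.006472    0.006472   -0.006472
  E            0.8264       6.264     0.02709
  solve Keq expr → x = -0.003236; check Q = 2.7380e-05
Then add 1.519 M of C.
Step 3:
                    D           C           J
  I            0.8264       7.783     0.02709
  C         -0.006286   -0.006286    0.006286
  E            0.8201       7.777     0.03337
  solve Keq expr → x = 0.003143; check Q = 2.7380e-05

Direction: forward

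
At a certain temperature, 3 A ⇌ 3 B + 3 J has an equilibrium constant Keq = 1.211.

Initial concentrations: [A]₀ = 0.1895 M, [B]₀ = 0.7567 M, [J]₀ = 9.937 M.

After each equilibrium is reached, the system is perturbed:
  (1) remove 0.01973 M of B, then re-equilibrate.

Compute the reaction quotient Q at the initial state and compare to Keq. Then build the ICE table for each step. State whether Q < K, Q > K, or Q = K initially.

Q₀ = 6.2475e+04 vs Keq = 1.211 ⇒ Q>K, reverse
Step 1:
                  A         B         J
  init       0.1895    0.7567     9.937
  Δ          0.6592   -0.6592   -0.6592
  eq         0.8487    0.0975     9.278
  solve Keq expr → x = -0.2197; check Q = 1.211
Then remove 0.01973 M of B.
Step 2:
                  A         B         J
  init       0.8487   0.07777     9.278
  Δ        -0.01754   0.01754   0.01754
  eq         0.8312   0.09531     9.295
  solve Keq expr → x = 0.005845; check Q = 1.211

Q₀ = 6.2475e+04; Q > K (proceeds reverse)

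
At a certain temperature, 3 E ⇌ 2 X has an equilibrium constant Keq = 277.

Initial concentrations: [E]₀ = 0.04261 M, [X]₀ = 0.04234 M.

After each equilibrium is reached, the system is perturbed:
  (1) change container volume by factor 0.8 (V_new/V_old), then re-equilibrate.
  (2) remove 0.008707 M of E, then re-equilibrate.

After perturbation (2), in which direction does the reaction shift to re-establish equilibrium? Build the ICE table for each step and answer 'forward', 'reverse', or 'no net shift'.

Q₀ = 23.17 vs Keq = 277 ⇒ Q<K, forward
Step 1:
                  E         X
  I         0.04261   0.04234
  C        -0.02021   0.01347
  E          0.0224   0.05581
  solve Keq expr → x = 0.006735; check Q = 277
Then change container volume by factor 0.8 (V_new/V_old).
Step 2:
                  E         X
  I           0.028   0.06976
  C       -0.001723  0.001149
  E         0.02628   0.07091
  solve Keq expr → x = 5.7429e-04; check Q = 277
Then remove 0.008707 M of E.
Step 3:
                  E         X
  I         0.01757   0.07091
  C        0.007463 -0.004975
  E         0.02504   0.06594
  solve Keq expr → x = -0.002488; check Q = 277

Direction: reverse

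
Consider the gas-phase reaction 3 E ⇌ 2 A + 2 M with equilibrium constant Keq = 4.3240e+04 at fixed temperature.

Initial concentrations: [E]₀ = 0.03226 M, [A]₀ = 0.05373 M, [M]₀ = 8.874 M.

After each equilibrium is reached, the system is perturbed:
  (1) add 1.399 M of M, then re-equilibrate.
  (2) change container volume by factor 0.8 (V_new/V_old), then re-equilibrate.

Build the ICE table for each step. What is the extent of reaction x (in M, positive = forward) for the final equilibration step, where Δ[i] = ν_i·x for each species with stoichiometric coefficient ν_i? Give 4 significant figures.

x = -5.7825e-04 M

Q₀ = 6771 vs Keq = 4.3240e+04 ⇒ Q<K, forward
Step 1:
                   E          A          M
  I          0.03226    0.05373      8.874
  C         -0.01303   0.008688   0.008688
  E          0.01923    0.06242      8.883
  solve Keq expr → x = 0.004344; check Q = 4.3240e+04
Then add 1.399 M of M.
Step 2:
                   E          A          M
  I          0.01923    0.06242      10.28
  C         0.001709  -0.001139  -0.001139
  E          0.02094    0.06128      10.28
  solve Keq expr → x = -5.6968e-04; check Q = 4.3240e+04
Then change container volume by factor 0.8 (V_new/V_old).
Step 3:
                   E          A          M
  I          0.02617     0.0766      12.85
  C         0.001735  -0.001156  -0.001156
  E          0.02791    0.07544      12.85
  solve Keq expr → x = -5.7825e-04; check Q = 4.3240e+04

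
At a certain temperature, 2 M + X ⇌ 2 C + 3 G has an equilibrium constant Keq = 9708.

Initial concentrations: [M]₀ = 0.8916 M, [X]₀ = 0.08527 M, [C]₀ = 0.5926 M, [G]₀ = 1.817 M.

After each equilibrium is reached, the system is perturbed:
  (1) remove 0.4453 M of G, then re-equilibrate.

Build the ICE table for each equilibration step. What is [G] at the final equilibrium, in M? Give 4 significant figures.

Q₀ = 31.08 vs Keq = 9708 ⇒ Q<K, forward
Step 1:
                   M          X          C          G
  init        0.8916    0.08527     0.5926      1.817
  Δ          -0.1685   -0.08426     0.1685     0.2528
  eq          0.7231   0.001012     0.7611       2.07
  solve Keq expr → x = 0.08426; check Q = 9708
Then remove 0.4453 M of G.
Step 2:
                   M          X          C          G
  init        0.7231   0.001012     0.7611      1.624
  Δ        -0.001037 -5.1855e-04   0.001037   0.001556
  eq           0.722 4.9341e-04     0.7622      1.626
  solve Keq expr → x = 5.1855e-04; check Q = 9708

[G]_eq = 1.626 M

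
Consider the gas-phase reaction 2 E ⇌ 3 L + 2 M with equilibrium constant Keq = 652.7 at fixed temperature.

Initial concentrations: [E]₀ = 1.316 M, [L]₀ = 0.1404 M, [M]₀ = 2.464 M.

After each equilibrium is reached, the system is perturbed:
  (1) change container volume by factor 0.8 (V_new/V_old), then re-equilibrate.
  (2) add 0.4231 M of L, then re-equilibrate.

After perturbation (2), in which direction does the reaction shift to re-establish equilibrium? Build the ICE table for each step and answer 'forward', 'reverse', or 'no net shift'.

Q₀ = 0.009702 vs Keq = 652.7 ⇒ Q<K, forward
Step 1:
                    E           L           M
  I             1.316      0.1404       2.464
  C            -1.021       1.532       1.021
  E            0.2949       1.672       3.485
  solve Keq expr → x = 0.5105; check Q = 652.7
Then change container volume by factor 0.8 (V_new/V_old).
Step 2:
                    E           L           M
  I            0.3687        2.09       4.356
  C           0.08867      -0.133    -0.08867
  E            0.4573       1.957       4.268
  solve Keq expr → x = -0.04433; check Q = 652.7
Then add 0.4231 M of L.
Step 3:
                    E           L           M
  I            0.4573        2.38       4.268
  C           0.09164     -0.1375    -0.09164
  E             0.549       2.243       4.176
  solve Keq expr → x = -0.04582; check Q = 652.7

Direction: reverse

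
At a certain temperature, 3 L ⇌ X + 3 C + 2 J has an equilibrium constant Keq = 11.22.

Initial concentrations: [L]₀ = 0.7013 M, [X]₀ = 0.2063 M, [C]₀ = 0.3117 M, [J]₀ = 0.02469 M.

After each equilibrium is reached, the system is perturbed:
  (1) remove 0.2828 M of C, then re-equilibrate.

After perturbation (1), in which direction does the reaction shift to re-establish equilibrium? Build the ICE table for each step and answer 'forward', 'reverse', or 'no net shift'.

Direction: forward

Q₀ = 1.1042e-05 vs Keq = 11.22 ⇒ Q<K, forward
Step 1:
                    L           X           C           J
  I            0.7013      0.2063      0.3117     0.02469
  C           -0.5506      0.1835      0.5506      0.3671
  E            0.1507      0.3898      0.8623      0.3918
  solve Keq expr → x = 0.1835; check Q = 11.22
Then remove 0.2828 M of C.
Step 2:
                    L           X           C           J
  I            0.1507      0.3898      0.5795      0.3918
  C          -0.03722     0.01241     0.03722     0.02482
  E            0.1134      0.4023      0.6168      0.4166
  solve Keq expr → x = 0.01241; check Q = 11.22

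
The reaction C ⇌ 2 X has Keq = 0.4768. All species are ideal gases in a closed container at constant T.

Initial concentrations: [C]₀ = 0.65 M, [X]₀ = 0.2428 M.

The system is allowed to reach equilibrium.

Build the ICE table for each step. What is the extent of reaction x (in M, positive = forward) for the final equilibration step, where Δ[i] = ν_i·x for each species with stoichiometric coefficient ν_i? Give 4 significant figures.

Q₀ = 0.0907 vs Keq = 0.4768 ⇒ Q<K, forward
Step 1:
                   C          X
  Initial       0.65     0.2428
  Change      -0.128     0.2561
  Equil        0.522     0.4989
  solve Keq expr → x = 0.128; check Q = 0.4768

x = 0.128 M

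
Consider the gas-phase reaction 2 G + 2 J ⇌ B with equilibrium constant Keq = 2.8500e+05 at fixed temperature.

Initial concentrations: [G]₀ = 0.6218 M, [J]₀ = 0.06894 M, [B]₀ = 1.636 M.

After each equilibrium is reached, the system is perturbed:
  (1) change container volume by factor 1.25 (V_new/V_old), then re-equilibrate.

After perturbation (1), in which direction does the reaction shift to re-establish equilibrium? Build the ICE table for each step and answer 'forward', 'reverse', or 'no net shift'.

Q₀ = 890.3 vs Keq = 2.8500e+05 ⇒ Q<K, forward
Step 1:
                   G          J          B
  Initial     0.6218    0.06894      1.636
  Change     -0.0646    -0.0646     0.0323
  Equil       0.5572   0.004342      1.668
  solve Keq expr → x = 0.0323; check Q = 2.8500e+05
Then change container volume by factor 1.25 (V_new/V_old).
Step 2:
                   G          J          B
  Initial     0.4458   0.003474      1.335
  Change    0.001365   0.001365 -6.8244e-04
  Equil       0.4471   0.004839      1.334
  solve Keq expr → x = -6.8244e-04; check Q = 2.8500e+05

Direction: reverse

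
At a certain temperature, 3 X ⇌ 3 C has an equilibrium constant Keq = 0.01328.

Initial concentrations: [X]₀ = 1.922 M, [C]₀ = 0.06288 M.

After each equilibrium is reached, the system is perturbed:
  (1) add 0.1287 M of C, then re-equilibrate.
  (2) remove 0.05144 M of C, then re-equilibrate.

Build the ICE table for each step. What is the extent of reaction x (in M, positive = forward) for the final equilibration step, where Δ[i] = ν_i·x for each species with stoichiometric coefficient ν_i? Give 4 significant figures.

x = 0.01386 M

Q₀ = 3.5017e-05 vs Keq = 0.01328 ⇒ Q<K, forward
Step 1:
                   X          C
  I            1.922    0.06288
  C          -0.3172     0.3172
  E            1.605       0.38
  solve Keq expr → x = 0.1057; check Q = 0.01328
Then add 0.1287 M of C.
Step 2:
                   X          C
  I            1.605     0.5087
  C           0.1041    -0.1041
  E            1.709     0.4047
  solve Keq expr → x = -0.03469; check Q = 0.01328
Then remove 0.05144 M of C.
Step 3:
                   X          C
  I            1.709     0.3532
  C         -0.04159    0.04159
  E            1.667     0.3948
  solve Keq expr → x = 0.01386; check Q = 0.01328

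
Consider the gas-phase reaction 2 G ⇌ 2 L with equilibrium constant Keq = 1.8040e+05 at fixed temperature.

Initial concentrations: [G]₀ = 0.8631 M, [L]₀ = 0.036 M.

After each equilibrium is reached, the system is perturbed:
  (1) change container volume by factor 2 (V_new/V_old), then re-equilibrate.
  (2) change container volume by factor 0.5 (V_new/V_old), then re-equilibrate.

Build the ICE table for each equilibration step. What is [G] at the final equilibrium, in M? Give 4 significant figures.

Q₀ = 0.00174 vs Keq = 1.8040e+05 ⇒ Q<K, forward
Step 1:
                    G           L
  Initial      0.8631       0.036
  Change       -0.861       0.861
  Equil      0.002112       0.897
  solve Keq expr → x = 0.4305; check Q = 1.8040e+05
Then change container volume by factor 2 (V_new/V_old).
Step 2:
                    G           L
  Initial    0.001056      0.4485
  Change            0           0
  Equil      0.001056      0.4485
  solve Keq expr → x = 0; check Q = 1.8040e+05
Then change container volume by factor 0.5 (V_new/V_old).
Step 3:
                    G           L
  Initial    0.002112       0.897
  Change            0           0
  Equil      0.002112       0.897
  solve Keq expr → x = 0; check Q = 1.8040e+05

[G]_eq = 0.002112 M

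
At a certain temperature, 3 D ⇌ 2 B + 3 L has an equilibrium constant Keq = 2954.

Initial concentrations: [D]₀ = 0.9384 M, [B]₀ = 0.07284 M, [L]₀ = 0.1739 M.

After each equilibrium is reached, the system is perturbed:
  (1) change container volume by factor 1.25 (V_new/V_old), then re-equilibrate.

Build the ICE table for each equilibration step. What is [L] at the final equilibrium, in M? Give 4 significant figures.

[L]_eq = 0.8509 M

Q₀ = 3.3766e-05 vs Keq = 2954 ⇒ Q<K, forward
Step 1:
                    D           B           L
  Initial      0.9384     0.07284      0.1739
  Change      -0.8825      0.5883      0.8825
  Equil       0.05588      0.6612       1.056
  solve Keq expr → x = 0.2942; check Q = 2954
Then change container volume by factor 1.25 (V_new/V_old).
Step 2:
                    D           B           L
  Initial      0.0447      0.5289      0.8451
  Change    -0.005731    0.003821    0.005731
  Equil       0.03897      0.5328      0.8509
  solve Keq expr → x = 0.00191; check Q = 2954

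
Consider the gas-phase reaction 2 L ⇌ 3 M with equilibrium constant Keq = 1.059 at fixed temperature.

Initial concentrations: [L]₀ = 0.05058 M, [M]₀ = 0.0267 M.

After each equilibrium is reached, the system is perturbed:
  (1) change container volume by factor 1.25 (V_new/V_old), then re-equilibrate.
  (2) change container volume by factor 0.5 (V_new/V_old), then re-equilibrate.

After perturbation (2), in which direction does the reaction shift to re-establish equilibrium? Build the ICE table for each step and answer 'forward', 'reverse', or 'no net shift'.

Q₀ = 0.00744 vs Keq = 1.059 ⇒ Q<K, forward
Step 1:
                  L         M
  Initial   0.05058    0.0267
  Change   -0.03121   0.04682
  Equil     0.01937   0.07352
  solve Keq expr → x = 0.01561; check Q = 1.059
Then change container volume by factor 1.25 (V_new/V_old).
Step 2:
                  L         M
  Initial    0.0155   0.05881
  Change  -0.001067    0.0016
  Equil     0.01443   0.06041
  solve Keq expr → x = 5.3328e-04; check Q = 1.059
Then change container volume by factor 0.5 (V_new/V_old).
Step 3:
                  L         M
  Initial   0.02886    0.1208
  Change   0.006856  -0.01028
  Equil     0.03571    0.1105
  solve Keq expr → x = -0.003428; check Q = 1.059

Direction: reverse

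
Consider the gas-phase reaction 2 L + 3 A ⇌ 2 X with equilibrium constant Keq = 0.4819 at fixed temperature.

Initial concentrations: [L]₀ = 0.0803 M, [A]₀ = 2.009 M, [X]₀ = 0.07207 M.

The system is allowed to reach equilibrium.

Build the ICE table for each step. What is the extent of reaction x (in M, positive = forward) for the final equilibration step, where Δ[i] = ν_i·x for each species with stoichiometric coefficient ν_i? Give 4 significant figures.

Q₀ = 0.09934 vs Keq = 0.4819 ⇒ Q<K, forward
Step 1:
                    L           A           X
  Initial      0.0803       2.009     0.07207
  Change     -0.02803    -0.04204     0.02803
  Equil       0.05227       1.967      0.1001
  solve Keq expr → x = 0.01401; check Q = 0.4819

x = 0.01401 M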